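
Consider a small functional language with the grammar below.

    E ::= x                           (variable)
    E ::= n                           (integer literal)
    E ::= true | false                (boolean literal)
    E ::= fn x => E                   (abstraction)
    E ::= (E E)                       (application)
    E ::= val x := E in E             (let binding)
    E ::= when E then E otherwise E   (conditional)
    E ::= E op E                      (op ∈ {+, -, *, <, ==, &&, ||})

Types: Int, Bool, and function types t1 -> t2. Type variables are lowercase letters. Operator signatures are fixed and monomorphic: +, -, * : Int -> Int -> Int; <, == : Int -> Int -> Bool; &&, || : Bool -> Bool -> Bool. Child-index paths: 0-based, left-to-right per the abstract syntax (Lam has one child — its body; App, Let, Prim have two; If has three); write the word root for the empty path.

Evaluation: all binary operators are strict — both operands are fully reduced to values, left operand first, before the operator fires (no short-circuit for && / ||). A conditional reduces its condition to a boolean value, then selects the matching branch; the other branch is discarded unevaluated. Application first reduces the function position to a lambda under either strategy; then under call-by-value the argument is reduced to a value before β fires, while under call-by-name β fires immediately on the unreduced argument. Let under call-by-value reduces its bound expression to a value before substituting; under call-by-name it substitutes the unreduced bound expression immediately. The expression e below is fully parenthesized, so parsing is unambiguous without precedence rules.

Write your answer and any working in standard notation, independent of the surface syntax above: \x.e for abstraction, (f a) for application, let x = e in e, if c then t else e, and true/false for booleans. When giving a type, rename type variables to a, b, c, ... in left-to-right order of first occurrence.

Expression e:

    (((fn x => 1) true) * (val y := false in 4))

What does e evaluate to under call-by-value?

Derivation:
step 0: (((\x.1) true) * (let y = false in 4))
step 1: [beta@0] (1 * (let y = false in 4))
step 2: [let@1] (1 * 4)
step 3: [delta@root] 4

Answer: 4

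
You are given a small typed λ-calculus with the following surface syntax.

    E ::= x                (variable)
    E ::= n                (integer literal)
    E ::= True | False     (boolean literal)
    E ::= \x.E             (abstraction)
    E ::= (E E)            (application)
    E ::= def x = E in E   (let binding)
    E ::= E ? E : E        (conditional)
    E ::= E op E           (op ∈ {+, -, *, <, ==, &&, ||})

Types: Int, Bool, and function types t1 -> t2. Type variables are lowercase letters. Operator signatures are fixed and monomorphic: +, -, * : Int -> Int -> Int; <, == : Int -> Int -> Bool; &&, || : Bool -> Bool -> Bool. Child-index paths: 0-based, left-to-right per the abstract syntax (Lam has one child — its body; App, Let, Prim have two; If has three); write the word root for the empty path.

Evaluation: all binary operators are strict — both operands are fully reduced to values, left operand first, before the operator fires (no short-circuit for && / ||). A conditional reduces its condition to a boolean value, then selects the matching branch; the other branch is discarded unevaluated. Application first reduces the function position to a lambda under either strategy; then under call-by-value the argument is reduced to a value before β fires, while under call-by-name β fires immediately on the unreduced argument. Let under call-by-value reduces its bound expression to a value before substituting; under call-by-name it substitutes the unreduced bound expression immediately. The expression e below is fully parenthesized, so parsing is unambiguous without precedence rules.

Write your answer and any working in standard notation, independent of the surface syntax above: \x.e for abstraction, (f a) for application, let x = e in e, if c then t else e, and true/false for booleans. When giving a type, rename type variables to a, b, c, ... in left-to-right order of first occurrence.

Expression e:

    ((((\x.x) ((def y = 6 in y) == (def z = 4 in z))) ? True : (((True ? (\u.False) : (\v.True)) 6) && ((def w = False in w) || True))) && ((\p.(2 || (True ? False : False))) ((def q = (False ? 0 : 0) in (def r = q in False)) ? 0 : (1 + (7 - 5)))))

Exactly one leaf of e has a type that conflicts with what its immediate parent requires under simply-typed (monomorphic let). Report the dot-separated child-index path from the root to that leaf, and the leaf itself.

Trace:
x : a
\x._ : a -> a
let y : Int
y : Int
  unify Int ~ Int
let z : Int
z : Int
  unify Int ~ Int
  unify a -> a ~ Bool -> b
  unify a ~ Bool
  unify Bool ~ b
_ _ : Bool
  unify Bool ~ Bool
  unify Bool ~ Bool
\u._ : c -> Bool
\v._ : d -> Bool
  unify c -> Bool ~ d -> Bool
  unify c ~ d
  unify Bool ~ Bool
  unify d -> Bool ~ Int -> e
  unify d ~ Int
  unify Bool ~ e
_ _ : Bool
  unify Bool ~ Bool
let w : Bool
w : Bool
  unify Bool ~ Bool
  unify Bool ~ Bool
  unify Bool ~ Bool
  unify Bool ~ Bool
  unify Bool ~ Bool
  unify Int ~ Bool
  FAIL: mismatch Int ~ Bool

Answer: 1.0.0.0 : 2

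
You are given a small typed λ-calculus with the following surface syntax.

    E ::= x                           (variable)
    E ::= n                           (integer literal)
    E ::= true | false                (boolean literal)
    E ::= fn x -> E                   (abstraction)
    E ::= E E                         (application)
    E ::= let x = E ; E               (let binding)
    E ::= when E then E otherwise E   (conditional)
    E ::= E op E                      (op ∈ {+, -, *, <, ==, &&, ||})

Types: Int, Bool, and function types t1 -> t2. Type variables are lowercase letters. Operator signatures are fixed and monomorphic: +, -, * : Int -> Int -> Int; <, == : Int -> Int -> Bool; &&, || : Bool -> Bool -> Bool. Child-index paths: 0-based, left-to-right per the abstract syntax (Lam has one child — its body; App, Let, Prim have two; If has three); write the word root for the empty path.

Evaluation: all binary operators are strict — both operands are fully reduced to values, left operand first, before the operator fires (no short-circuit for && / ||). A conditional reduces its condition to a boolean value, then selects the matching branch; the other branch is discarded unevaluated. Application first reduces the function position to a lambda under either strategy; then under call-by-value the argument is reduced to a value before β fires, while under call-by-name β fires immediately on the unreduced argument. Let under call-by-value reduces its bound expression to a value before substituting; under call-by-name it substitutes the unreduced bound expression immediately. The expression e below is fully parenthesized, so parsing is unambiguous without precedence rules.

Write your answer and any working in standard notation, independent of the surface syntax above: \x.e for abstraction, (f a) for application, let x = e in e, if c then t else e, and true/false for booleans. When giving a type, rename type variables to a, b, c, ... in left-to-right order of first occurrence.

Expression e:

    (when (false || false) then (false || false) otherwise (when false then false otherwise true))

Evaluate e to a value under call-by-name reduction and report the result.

Answer: true

Trace:
step 0: (if (false || false) then (false || false) else (if false then false else true))
step 1: [delta@0] (if false then (false || false) else (if false then false else true))
step 2: [if@root] (if false then false else true)
step 3: [if@root] true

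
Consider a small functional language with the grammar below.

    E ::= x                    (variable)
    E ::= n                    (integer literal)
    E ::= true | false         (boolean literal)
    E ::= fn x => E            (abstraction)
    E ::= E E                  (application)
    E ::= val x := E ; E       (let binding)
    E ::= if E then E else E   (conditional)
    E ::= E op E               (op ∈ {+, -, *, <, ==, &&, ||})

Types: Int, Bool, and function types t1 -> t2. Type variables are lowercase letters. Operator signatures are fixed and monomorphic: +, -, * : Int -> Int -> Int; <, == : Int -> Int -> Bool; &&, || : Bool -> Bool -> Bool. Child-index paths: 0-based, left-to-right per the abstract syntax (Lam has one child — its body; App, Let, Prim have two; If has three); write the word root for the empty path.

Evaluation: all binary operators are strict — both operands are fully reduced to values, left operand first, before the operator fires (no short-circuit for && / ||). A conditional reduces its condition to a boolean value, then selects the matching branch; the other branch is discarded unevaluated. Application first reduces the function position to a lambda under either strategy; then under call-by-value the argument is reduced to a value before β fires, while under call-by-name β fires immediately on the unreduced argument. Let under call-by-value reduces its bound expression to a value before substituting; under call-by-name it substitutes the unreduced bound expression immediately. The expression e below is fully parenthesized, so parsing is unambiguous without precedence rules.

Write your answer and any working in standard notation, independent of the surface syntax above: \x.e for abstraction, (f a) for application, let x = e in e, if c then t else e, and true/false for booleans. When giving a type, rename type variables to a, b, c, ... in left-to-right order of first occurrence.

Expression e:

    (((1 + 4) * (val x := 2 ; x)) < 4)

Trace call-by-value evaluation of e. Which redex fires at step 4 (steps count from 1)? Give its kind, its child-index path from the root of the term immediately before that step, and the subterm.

Answer: delta at root : (10 < 4)

Working:
step 0: (((1 + 4) * (let x = 2 in x)) < 4)
step 1: [delta@0.0] ((5 * (let x = 2 in x)) < 4)
step 2: [let@0.1] ((5 * 2) < 4)
step 3: [delta@0] (10 < 4)
step 4: [delta@root] false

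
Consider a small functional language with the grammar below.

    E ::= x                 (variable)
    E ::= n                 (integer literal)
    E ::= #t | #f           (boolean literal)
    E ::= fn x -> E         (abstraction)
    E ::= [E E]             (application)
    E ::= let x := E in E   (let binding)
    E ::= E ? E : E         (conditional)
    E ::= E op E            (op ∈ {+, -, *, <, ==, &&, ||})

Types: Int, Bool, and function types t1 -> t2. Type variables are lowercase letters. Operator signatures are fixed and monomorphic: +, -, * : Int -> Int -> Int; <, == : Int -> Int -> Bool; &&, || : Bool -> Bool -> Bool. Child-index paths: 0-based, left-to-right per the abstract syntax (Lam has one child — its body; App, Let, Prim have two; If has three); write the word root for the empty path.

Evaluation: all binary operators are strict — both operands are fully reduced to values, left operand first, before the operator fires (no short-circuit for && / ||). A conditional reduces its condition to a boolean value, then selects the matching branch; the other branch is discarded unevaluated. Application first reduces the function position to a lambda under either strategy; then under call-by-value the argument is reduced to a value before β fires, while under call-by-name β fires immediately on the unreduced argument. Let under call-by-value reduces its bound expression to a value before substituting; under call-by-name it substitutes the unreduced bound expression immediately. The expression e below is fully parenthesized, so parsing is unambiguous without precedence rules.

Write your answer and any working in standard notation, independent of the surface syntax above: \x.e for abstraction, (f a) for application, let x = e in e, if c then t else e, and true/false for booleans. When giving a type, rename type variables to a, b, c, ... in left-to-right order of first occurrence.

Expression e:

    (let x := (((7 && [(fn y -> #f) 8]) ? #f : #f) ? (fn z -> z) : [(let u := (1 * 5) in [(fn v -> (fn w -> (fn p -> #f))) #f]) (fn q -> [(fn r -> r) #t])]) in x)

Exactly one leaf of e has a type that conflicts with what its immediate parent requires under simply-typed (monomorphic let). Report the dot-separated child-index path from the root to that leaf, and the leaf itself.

Derivation:
  unify Int ~ Bool
  FAIL: mismatch Int ~ Bool

Answer: 0.0.0.0 : 7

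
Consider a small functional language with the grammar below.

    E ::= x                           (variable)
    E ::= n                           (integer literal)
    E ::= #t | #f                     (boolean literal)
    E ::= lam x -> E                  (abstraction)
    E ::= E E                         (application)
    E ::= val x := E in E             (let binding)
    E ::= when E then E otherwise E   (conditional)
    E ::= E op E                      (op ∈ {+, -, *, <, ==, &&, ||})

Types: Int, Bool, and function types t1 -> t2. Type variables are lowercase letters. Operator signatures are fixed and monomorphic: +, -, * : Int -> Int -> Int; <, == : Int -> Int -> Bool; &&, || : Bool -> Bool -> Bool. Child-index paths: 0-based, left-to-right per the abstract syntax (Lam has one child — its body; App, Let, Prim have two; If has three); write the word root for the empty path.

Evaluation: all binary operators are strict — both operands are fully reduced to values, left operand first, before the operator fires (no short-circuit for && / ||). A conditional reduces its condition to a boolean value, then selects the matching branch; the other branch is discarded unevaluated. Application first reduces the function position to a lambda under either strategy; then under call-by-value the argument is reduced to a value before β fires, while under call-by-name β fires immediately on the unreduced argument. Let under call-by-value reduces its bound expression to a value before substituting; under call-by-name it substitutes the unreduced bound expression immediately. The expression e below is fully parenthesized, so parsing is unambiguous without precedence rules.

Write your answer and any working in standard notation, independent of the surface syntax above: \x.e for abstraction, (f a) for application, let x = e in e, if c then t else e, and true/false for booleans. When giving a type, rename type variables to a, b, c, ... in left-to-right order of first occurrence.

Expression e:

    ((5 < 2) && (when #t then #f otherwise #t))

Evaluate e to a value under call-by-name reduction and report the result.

Derivation:
step 0: ((5 < 2) && (if true then false else true))
step 1: [delta@0] (false && (if true then false else true))
step 2: [if@1] (false && false)
step 3: [delta@root] false

Answer: false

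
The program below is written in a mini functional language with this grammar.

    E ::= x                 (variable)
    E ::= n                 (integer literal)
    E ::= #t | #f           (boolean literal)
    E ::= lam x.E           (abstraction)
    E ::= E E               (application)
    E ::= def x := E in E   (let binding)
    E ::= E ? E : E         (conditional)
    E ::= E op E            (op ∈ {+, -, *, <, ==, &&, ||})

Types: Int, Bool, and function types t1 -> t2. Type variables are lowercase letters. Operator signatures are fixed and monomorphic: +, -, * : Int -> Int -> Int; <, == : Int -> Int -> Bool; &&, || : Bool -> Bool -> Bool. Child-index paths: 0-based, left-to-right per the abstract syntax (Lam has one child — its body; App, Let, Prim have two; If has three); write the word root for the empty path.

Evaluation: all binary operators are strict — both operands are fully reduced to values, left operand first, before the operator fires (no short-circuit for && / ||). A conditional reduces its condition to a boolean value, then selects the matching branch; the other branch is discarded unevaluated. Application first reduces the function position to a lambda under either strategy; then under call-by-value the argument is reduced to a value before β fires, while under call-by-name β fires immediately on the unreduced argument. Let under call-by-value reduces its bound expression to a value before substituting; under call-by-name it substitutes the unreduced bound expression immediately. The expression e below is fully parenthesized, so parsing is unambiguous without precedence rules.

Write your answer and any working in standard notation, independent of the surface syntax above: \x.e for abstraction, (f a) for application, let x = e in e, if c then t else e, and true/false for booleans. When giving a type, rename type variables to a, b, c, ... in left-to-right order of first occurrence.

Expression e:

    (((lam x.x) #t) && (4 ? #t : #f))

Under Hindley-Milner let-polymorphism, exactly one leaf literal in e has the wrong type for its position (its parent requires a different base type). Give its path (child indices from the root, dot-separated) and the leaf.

Derivation:
x : a
\x._ : a -> a
  unify a -> a ~ Bool -> b
  unify a ~ Bool
  unify Bool ~ b
_ _ : Bool
  unify Bool ~ Bool
  unify Int ~ Bool
  FAIL: mismatch Int ~ Bool

Answer: 1.0 : 4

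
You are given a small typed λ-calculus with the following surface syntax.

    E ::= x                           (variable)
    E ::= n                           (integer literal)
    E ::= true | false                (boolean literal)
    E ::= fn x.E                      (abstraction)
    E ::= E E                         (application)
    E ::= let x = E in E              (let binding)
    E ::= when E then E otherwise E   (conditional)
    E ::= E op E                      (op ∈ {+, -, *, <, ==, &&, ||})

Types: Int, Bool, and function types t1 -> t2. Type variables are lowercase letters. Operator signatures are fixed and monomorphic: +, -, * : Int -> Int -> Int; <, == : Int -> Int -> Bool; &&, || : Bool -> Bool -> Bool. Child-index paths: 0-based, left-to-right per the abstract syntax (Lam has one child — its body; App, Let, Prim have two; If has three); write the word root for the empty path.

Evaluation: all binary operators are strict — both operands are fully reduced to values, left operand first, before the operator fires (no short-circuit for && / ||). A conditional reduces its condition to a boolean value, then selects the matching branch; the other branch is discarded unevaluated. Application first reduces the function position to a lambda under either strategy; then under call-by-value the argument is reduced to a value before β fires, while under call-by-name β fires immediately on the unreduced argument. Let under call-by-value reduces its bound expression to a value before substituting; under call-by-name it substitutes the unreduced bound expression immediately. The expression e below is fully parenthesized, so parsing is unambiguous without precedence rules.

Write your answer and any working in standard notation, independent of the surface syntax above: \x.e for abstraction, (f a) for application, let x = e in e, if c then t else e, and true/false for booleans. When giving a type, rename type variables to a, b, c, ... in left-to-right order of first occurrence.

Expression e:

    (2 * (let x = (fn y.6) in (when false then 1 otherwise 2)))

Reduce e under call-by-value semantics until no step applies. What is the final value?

Working:
step 0: (2 * (let x = (\y.6) in (if false then 1 else 2)))
step 1: [let@1] (2 * (if false then 1 else 2))
step 2: [if@1] (2 * 2)
step 3: [delta@root] 4

Answer: 4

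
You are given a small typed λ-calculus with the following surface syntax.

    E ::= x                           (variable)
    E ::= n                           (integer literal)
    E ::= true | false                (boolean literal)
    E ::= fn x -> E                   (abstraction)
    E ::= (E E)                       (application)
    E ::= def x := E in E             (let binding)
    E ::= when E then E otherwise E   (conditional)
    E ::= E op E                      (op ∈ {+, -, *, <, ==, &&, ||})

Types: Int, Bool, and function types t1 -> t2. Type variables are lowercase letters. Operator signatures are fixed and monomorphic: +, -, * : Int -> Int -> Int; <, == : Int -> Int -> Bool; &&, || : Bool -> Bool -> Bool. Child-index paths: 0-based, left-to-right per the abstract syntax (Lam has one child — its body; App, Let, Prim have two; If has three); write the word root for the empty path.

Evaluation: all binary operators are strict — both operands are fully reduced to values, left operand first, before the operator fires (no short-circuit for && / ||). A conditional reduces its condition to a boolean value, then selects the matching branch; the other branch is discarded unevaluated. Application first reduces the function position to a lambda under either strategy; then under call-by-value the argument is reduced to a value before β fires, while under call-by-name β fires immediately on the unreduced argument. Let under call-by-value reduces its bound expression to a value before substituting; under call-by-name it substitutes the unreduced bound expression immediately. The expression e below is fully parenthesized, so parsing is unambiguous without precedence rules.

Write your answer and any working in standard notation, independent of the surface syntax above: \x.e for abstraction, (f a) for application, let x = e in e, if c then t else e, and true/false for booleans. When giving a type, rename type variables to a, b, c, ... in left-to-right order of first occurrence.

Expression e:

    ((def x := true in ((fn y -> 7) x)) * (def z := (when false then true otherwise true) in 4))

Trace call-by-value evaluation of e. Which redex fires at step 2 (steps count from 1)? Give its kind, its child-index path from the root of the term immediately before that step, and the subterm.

Answer: beta at 0 : ((\y.7) true)

Trace:
step 0: ((let x = true in ((\y.7) x)) * (let z = (if false then true else true) in 4))
step 1: [let@0] (((\y.7) true) * (let z = (if false then true else true) in 4))
step 2: [beta@0] (7 * (let z = (if false then true else true) in 4))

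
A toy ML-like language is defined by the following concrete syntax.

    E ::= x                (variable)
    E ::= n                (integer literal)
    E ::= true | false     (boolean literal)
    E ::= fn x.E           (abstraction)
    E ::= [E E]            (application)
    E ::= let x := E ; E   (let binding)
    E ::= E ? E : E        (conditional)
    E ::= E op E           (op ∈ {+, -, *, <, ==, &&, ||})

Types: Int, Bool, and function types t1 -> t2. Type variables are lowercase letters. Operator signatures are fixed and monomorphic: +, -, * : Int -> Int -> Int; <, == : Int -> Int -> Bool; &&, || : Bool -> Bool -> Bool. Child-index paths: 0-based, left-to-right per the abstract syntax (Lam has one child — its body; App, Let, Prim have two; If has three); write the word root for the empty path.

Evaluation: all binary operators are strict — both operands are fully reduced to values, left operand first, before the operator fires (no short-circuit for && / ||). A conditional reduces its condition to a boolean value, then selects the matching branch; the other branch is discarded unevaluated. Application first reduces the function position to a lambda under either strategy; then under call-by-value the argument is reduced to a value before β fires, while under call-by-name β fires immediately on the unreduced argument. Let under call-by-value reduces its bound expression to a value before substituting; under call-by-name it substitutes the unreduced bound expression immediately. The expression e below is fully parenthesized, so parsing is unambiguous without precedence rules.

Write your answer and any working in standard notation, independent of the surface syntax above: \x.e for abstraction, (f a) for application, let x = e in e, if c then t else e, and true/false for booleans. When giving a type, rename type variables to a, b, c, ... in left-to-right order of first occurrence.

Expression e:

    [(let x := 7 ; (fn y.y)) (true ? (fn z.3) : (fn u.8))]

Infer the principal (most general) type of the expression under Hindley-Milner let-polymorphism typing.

Derivation:
let x : Int
y : a
\y._ : a -> a
  unify Bool ~ Bool
\z._ : b -> Int
\u._ : c -> Int
  unify b -> Int ~ c -> Int
  unify b ~ c
  unify Int ~ Int
  unify a -> a ~ (c -> Int) -> d
  unify a ~ c -> Int
  unify c -> Int ~ d
_ _ : c -> Int

Answer: a -> Int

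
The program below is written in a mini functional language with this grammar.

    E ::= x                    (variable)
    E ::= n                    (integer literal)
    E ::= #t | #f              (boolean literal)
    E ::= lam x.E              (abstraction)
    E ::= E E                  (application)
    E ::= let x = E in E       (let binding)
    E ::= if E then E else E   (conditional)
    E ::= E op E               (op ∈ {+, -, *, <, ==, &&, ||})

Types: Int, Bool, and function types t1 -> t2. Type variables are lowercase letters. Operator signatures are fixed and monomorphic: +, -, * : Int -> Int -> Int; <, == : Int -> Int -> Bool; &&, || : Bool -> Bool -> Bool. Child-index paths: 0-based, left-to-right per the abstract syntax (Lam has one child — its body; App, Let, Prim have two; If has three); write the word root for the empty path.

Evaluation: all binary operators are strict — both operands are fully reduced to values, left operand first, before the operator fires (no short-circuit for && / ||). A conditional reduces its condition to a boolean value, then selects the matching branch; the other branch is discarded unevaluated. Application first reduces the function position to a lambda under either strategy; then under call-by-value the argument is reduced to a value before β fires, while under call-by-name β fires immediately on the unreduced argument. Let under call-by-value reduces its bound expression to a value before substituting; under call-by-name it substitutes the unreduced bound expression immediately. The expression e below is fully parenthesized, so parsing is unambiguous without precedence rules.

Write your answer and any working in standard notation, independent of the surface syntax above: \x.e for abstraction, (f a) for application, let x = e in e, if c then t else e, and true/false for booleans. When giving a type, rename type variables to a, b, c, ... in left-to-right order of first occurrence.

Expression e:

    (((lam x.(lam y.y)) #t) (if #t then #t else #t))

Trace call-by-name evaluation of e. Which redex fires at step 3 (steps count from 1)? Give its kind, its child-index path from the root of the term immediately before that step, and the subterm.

Answer: if at root : (if true then true else true)

Trace:
step 0: (((\x.(\y.y)) true) (if true then true else true))
step 1: [beta@0] ((\y.y) (if true then true else true))
step 2: [beta@root] (if true then true else true)
step 3: [if@root] true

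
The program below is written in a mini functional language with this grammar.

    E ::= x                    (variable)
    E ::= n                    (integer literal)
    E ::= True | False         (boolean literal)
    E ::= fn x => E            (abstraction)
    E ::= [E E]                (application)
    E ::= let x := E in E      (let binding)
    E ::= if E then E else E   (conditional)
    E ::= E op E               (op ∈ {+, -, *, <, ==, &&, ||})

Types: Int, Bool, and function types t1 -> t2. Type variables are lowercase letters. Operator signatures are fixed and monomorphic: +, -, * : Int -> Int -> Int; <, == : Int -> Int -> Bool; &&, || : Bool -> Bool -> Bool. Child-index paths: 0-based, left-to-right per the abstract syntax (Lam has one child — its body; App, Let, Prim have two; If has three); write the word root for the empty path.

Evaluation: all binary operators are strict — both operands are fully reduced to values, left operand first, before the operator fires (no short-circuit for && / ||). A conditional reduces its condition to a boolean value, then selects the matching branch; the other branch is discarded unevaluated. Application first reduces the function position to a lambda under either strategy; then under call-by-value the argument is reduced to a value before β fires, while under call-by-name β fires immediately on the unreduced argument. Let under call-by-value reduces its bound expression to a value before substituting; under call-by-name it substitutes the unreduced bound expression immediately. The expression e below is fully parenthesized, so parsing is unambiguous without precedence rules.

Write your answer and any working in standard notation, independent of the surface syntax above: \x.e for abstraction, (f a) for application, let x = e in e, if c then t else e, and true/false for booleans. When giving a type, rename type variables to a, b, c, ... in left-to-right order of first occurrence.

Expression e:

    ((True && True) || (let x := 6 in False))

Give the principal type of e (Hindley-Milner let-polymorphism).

Working:
  unify Bool ~ Bool
  unify Bool ~ Bool
  unify Bool ~ Bool
let x : Int
  unify Bool ~ Bool

Answer: Bool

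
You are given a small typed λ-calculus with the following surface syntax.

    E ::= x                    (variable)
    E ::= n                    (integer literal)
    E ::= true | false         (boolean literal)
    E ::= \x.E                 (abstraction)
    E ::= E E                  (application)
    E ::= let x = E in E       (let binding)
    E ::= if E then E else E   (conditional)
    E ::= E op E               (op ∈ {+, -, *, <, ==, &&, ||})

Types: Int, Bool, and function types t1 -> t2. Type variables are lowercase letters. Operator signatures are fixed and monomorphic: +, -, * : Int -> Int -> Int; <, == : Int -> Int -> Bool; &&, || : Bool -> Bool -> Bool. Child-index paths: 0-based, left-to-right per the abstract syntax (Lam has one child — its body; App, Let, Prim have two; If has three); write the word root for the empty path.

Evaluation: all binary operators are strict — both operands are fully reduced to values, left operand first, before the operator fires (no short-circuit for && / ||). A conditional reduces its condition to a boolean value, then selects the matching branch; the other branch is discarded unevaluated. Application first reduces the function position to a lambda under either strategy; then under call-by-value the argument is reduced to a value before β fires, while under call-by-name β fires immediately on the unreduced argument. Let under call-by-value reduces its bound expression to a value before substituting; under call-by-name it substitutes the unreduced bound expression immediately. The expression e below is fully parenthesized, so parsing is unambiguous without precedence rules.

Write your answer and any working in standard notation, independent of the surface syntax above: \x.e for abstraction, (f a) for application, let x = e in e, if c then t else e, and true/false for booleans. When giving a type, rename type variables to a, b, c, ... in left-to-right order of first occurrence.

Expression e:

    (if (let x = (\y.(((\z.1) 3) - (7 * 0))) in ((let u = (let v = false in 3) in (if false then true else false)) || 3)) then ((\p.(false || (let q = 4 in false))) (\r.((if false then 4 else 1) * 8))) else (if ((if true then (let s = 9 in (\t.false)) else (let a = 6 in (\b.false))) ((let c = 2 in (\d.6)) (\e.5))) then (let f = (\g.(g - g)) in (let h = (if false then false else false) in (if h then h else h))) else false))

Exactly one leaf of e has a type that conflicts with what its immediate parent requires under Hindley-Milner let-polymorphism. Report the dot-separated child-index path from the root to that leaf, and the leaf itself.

Answer: 0.1.1 : 3

Working:
\z._ : b -> Int
  unify b -> Int ~ Int -> c
  unify b ~ Int
  unify Int ~ c
_ _ : Int
  unify Int ~ Int
  unify Int ~ Int
  unify Int ~ Int
  unify Int ~ Int
\y._ : a -> Int
let x : forall. a -> Int
let v : Bool
let u : Int
  unify Bool ~ Bool
  unify Bool ~ Bool
  unify Bool ~ Bool
  unify Int ~ Bool
  FAIL: mismatch Int ~ Bool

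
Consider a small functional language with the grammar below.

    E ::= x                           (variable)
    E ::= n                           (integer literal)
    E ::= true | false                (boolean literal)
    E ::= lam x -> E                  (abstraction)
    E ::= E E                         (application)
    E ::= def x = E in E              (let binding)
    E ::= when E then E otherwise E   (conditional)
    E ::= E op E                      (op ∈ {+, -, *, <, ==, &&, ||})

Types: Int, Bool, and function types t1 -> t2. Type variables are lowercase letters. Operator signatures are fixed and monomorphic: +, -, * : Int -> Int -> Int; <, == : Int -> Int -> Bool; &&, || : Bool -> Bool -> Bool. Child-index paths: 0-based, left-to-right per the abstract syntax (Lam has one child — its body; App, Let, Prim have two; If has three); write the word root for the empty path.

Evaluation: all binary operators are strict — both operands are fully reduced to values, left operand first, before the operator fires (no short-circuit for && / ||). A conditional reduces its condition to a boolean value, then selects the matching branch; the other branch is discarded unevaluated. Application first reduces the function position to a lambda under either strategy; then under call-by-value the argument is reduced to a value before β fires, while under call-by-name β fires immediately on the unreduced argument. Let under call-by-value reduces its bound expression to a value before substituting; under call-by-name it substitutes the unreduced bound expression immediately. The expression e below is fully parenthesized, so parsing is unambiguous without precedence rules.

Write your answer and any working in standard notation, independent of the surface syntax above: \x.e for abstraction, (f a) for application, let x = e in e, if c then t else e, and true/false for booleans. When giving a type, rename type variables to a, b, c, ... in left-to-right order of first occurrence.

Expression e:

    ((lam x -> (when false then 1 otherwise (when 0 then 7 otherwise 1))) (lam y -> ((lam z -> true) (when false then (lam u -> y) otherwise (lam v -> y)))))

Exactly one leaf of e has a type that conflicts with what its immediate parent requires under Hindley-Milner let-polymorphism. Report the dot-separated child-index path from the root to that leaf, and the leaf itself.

Trace:
  unify Bool ~ Bool
  unify Int ~ Bool
  FAIL: mismatch Int ~ Bool

Answer: 0.0.2.0 : 0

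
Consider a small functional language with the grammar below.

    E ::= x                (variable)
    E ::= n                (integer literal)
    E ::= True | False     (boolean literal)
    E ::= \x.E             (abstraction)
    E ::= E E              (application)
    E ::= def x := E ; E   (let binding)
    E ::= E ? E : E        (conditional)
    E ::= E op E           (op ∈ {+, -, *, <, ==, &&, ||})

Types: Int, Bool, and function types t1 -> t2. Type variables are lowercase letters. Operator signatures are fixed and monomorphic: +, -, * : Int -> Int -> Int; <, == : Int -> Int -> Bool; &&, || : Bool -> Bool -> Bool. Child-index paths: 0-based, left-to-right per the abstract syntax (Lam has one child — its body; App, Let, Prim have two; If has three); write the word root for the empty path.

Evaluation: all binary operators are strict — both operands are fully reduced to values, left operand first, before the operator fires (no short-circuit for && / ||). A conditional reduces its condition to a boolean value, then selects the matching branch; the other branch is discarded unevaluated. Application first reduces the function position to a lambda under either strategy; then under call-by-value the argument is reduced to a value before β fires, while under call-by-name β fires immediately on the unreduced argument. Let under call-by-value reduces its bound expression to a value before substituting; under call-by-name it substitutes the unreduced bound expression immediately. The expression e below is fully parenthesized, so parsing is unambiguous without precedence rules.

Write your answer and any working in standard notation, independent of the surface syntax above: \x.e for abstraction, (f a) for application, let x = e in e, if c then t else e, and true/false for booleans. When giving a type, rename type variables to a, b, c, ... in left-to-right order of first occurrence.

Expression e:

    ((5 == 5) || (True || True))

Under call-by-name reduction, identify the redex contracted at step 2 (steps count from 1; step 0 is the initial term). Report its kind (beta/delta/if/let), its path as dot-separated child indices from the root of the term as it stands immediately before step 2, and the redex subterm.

Derivation:
step 0: ((5 == 5) || (true || true))
step 1: [delta@0] (true || (true || true))
step 2: [delta@1] (true || true)

Answer: delta at 1 : (true || true)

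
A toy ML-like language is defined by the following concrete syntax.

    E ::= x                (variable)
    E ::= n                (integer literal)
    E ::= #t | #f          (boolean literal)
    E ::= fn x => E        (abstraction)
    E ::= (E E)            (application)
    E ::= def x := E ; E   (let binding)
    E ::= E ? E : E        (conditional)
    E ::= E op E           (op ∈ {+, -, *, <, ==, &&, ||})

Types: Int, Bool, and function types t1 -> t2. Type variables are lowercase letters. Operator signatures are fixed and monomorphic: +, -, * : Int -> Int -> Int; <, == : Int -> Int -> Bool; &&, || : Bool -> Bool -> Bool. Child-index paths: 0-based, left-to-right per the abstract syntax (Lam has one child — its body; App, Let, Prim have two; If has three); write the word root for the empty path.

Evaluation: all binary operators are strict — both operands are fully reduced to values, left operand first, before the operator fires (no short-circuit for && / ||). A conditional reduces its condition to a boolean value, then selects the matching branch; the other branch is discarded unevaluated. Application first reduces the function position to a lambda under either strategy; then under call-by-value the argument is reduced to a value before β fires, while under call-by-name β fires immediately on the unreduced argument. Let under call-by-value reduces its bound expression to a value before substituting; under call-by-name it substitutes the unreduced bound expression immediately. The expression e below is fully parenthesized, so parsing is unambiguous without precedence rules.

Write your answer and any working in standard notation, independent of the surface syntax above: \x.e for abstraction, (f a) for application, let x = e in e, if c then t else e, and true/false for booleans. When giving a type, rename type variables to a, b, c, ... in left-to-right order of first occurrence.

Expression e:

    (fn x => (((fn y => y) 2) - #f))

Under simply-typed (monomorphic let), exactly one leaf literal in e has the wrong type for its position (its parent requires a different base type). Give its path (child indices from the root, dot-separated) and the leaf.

Answer: 0.1 : false

Derivation:
y : b
\y._ : b -> b
  unify b -> b ~ Int -> c
  unify b ~ Int
  unify Int ~ c
_ _ : Int
  unify Int ~ Int
  unify Bool ~ Int
  FAIL: mismatch Bool ~ Int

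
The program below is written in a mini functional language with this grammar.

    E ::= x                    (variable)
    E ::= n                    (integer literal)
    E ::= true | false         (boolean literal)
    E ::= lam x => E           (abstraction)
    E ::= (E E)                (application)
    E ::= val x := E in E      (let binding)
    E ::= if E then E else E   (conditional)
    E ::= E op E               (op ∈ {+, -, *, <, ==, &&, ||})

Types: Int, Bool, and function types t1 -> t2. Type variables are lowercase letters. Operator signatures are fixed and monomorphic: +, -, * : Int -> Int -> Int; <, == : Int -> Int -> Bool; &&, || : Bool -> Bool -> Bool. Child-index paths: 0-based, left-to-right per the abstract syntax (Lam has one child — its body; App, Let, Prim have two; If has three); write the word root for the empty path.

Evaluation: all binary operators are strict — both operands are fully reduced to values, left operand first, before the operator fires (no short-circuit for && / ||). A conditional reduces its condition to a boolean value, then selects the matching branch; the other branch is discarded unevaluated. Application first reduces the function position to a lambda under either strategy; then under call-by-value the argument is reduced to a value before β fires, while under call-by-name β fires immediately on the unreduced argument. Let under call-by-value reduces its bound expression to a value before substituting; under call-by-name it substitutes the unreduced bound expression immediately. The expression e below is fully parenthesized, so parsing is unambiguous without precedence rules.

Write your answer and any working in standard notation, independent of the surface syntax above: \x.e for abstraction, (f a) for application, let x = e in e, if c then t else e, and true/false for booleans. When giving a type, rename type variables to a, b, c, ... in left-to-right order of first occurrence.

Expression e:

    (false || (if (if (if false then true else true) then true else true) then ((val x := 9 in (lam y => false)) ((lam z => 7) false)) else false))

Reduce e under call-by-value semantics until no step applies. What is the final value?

Answer: false

Derivation:
step 0: (false || (if (if (if false then true else true) then true else true) then ((let x = 9 in (\y.false)) ((\z.7) false)) else false))
step 1: [if@1.0.0] (false || (if (if true then true else true) then ((let x = 9 in (\y.false)) ((\z.7) false)) else false))
step 2: [if@1.0] (false || (if true then ((let x = 9 in (\y.false)) ((\z.7) false)) else false))
step 3: [if@1] (false || ((let x = 9 in (\y.false)) ((\z.7) false)))
step 4: [let@1.0] (false || ((\y.false) ((\z.7) false)))
step 5: [beta@1.1] (false || ((\y.false) 7))
step 6: [beta@1] (false || false)
step 7: [delta@root] false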